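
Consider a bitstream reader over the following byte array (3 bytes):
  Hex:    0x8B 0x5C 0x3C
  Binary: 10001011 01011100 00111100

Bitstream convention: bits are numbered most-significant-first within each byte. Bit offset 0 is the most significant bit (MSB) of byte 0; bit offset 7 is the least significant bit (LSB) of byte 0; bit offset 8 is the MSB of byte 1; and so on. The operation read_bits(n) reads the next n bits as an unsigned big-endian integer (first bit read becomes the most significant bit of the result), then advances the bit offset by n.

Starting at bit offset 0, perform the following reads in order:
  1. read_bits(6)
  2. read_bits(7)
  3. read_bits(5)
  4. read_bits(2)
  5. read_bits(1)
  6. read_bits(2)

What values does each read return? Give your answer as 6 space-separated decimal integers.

Read 1: bits[0:6] width=6 -> value=34 (bin 100010); offset now 6 = byte 0 bit 6; 18 bits remain
Read 2: bits[6:13] width=7 -> value=107 (bin 1101011); offset now 13 = byte 1 bit 5; 11 bits remain
Read 3: bits[13:18] width=5 -> value=16 (bin 10000); offset now 18 = byte 2 bit 2; 6 bits remain
Read 4: bits[18:20] width=2 -> value=3 (bin 11); offset now 20 = byte 2 bit 4; 4 bits remain
Read 5: bits[20:21] width=1 -> value=1 (bin 1); offset now 21 = byte 2 bit 5; 3 bits remain
Read 6: bits[21:23] width=2 -> value=2 (bin 10); offset now 23 = byte 2 bit 7; 1 bits remain

Answer: 34 107 16 3 1 2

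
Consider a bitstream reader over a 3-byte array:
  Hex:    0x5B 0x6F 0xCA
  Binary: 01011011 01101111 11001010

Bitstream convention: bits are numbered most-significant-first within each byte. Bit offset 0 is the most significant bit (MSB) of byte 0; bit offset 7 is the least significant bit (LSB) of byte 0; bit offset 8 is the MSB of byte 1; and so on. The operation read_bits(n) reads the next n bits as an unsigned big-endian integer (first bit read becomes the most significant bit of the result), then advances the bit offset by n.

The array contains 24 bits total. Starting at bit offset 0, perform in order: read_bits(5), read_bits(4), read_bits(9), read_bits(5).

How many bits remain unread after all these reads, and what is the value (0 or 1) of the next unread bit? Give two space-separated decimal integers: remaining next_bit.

Answer: 1 0

Derivation:
Read 1: bits[0:5] width=5 -> value=11 (bin 01011); offset now 5 = byte 0 bit 5; 19 bits remain
Read 2: bits[5:9] width=4 -> value=6 (bin 0110); offset now 9 = byte 1 bit 1; 15 bits remain
Read 3: bits[9:18] width=9 -> value=447 (bin 110111111); offset now 18 = byte 2 bit 2; 6 bits remain
Read 4: bits[18:23] width=5 -> value=5 (bin 00101); offset now 23 = byte 2 bit 7; 1 bits remain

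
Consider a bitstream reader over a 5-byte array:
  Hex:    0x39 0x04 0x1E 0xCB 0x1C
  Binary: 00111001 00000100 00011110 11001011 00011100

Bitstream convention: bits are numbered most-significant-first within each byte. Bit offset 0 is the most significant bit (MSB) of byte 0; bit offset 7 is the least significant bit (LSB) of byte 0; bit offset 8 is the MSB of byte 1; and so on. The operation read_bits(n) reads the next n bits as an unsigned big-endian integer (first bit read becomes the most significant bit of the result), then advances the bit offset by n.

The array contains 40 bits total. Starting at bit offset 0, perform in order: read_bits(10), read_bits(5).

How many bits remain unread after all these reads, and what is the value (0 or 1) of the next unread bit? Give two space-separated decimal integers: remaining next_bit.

Read 1: bits[0:10] width=10 -> value=228 (bin 0011100100); offset now 10 = byte 1 bit 2; 30 bits remain
Read 2: bits[10:15] width=5 -> value=2 (bin 00010); offset now 15 = byte 1 bit 7; 25 bits remain

Answer: 25 0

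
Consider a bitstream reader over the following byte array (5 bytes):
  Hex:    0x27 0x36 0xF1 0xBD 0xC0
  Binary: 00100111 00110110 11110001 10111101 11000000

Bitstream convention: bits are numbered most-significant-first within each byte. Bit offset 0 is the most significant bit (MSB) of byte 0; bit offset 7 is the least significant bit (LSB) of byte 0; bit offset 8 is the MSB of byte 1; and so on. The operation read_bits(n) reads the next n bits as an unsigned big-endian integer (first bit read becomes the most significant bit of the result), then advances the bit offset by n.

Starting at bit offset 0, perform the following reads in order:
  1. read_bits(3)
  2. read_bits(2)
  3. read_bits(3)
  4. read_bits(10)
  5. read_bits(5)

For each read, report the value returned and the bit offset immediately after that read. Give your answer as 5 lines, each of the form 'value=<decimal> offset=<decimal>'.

Read 1: bits[0:3] width=3 -> value=1 (bin 001); offset now 3 = byte 0 bit 3; 37 bits remain
Read 2: bits[3:5] width=2 -> value=0 (bin 00); offset now 5 = byte 0 bit 5; 35 bits remain
Read 3: bits[5:8] width=3 -> value=7 (bin 111); offset now 8 = byte 1 bit 0; 32 bits remain
Read 4: bits[8:18] width=10 -> value=219 (bin 0011011011); offset now 18 = byte 2 bit 2; 22 bits remain
Read 5: bits[18:23] width=5 -> value=24 (bin 11000); offset now 23 = byte 2 bit 7; 17 bits remain

Answer: value=1 offset=3
value=0 offset=5
value=7 offset=8
value=219 offset=18
value=24 offset=23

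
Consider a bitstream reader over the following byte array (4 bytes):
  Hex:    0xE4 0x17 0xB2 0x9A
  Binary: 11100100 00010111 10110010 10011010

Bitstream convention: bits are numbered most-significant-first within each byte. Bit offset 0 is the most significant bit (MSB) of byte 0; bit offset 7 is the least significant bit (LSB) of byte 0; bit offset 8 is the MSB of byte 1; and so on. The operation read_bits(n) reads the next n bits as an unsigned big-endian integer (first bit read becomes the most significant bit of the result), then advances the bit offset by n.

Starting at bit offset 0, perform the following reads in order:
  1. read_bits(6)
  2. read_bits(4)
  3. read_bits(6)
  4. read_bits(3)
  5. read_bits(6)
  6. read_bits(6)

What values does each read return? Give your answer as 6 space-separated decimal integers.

Answer: 57 0 23 5 37 13

Derivation:
Read 1: bits[0:6] width=6 -> value=57 (bin 111001); offset now 6 = byte 0 bit 6; 26 bits remain
Read 2: bits[6:10] width=4 -> value=0 (bin 0000); offset now 10 = byte 1 bit 2; 22 bits remain
Read 3: bits[10:16] width=6 -> value=23 (bin 010111); offset now 16 = byte 2 bit 0; 16 bits remain
Read 4: bits[16:19] width=3 -> value=5 (bin 101); offset now 19 = byte 2 bit 3; 13 bits remain
Read 5: bits[19:25] width=6 -> value=37 (bin 100101); offset now 25 = byte 3 bit 1; 7 bits remain
Read 6: bits[25:31] width=6 -> value=13 (bin 001101); offset now 31 = byte 3 bit 7; 1 bits remain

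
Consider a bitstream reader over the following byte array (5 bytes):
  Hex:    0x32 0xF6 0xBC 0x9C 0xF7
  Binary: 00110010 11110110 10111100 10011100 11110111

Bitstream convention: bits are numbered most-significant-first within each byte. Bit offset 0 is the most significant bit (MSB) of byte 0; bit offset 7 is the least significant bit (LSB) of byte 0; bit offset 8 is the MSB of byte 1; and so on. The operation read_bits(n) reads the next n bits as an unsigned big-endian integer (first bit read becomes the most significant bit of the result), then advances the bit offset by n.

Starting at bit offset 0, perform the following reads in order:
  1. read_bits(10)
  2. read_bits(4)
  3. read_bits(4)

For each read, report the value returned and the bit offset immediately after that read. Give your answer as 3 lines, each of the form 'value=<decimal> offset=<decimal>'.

Read 1: bits[0:10] width=10 -> value=203 (bin 0011001011); offset now 10 = byte 1 bit 2; 30 bits remain
Read 2: bits[10:14] width=4 -> value=13 (bin 1101); offset now 14 = byte 1 bit 6; 26 bits remain
Read 3: bits[14:18] width=4 -> value=10 (bin 1010); offset now 18 = byte 2 bit 2; 22 bits remain

Answer: value=203 offset=10
value=13 offset=14
value=10 offset=18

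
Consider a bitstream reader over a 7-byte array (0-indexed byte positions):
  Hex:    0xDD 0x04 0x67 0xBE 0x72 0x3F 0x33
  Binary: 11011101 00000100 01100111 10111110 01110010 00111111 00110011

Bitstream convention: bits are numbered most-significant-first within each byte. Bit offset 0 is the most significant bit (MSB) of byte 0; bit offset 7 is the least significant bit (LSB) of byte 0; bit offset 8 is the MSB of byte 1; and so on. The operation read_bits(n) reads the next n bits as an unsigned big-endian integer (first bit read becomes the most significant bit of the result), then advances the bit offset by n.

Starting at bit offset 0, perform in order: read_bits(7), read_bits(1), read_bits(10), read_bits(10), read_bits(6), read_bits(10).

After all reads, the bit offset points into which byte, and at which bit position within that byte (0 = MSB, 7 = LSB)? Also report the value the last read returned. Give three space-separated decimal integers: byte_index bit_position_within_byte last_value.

Read 1: bits[0:7] width=7 -> value=110 (bin 1101110); offset now 7 = byte 0 bit 7; 49 bits remain
Read 2: bits[7:8] width=1 -> value=1 (bin 1); offset now 8 = byte 1 bit 0; 48 bits remain
Read 3: bits[8:18] width=10 -> value=17 (bin 0000010001); offset now 18 = byte 2 bit 2; 38 bits remain
Read 4: bits[18:28] width=10 -> value=635 (bin 1001111011); offset now 28 = byte 3 bit 4; 28 bits remain
Read 5: bits[28:34] width=6 -> value=57 (bin 111001); offset now 34 = byte 4 bit 2; 22 bits remain
Read 6: bits[34:44] width=10 -> value=803 (bin 1100100011); offset now 44 = byte 5 bit 4; 12 bits remain

Answer: 5 4 803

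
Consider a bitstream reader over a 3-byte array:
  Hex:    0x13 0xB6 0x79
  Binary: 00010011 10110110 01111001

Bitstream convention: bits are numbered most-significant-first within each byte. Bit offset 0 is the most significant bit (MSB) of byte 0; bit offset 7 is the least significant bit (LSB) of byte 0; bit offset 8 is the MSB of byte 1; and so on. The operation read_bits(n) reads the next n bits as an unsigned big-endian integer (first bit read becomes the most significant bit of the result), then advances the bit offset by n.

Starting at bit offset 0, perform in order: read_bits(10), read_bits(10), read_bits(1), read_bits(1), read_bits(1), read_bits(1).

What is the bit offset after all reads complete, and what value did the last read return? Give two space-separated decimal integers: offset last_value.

Read 1: bits[0:10] width=10 -> value=78 (bin 0001001110); offset now 10 = byte 1 bit 2; 14 bits remain
Read 2: bits[10:20] width=10 -> value=871 (bin 1101100111); offset now 20 = byte 2 bit 4; 4 bits remain
Read 3: bits[20:21] width=1 -> value=1 (bin 1); offset now 21 = byte 2 bit 5; 3 bits remain
Read 4: bits[21:22] width=1 -> value=0 (bin 0); offset now 22 = byte 2 bit 6; 2 bits remain
Read 5: bits[22:23] width=1 -> value=0 (bin 0); offset now 23 = byte 2 bit 7; 1 bits remain
Read 6: bits[23:24] width=1 -> value=1 (bin 1); offset now 24 = byte 3 bit 0; 0 bits remain

Answer: 24 1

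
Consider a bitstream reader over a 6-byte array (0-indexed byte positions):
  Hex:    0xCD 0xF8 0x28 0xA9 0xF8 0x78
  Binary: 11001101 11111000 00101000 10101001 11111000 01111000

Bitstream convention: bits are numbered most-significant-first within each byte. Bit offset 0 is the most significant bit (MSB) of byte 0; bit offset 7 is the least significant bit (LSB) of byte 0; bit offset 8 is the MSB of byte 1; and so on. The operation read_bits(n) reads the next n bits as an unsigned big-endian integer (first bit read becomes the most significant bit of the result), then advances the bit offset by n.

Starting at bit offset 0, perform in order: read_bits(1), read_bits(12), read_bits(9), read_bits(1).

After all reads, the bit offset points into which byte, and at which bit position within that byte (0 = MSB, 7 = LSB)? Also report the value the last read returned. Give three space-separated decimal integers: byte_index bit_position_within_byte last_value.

Read 1: bits[0:1] width=1 -> value=1 (bin 1); offset now 1 = byte 0 bit 1; 47 bits remain
Read 2: bits[1:13] width=12 -> value=2495 (bin 100110111111); offset now 13 = byte 1 bit 5; 35 bits remain
Read 3: bits[13:22] width=9 -> value=10 (bin 000001010); offset now 22 = byte 2 bit 6; 26 bits remain
Read 4: bits[22:23] width=1 -> value=0 (bin 0); offset now 23 = byte 2 bit 7; 25 bits remain

Answer: 2 7 0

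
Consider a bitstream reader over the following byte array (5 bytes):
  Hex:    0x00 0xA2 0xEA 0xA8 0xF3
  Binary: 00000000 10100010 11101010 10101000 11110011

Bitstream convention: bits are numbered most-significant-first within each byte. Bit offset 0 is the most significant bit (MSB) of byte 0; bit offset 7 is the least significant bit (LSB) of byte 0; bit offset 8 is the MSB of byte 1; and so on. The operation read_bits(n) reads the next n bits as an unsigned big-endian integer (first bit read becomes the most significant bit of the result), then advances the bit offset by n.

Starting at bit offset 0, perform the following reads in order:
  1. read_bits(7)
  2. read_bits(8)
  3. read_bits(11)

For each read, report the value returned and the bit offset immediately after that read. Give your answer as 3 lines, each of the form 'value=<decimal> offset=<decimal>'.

Read 1: bits[0:7] width=7 -> value=0 (bin 0000000); offset now 7 = byte 0 bit 7; 33 bits remain
Read 2: bits[7:15] width=8 -> value=81 (bin 01010001); offset now 15 = byte 1 bit 7; 25 bits remain
Read 3: bits[15:26] width=11 -> value=938 (bin 01110101010); offset now 26 = byte 3 bit 2; 14 bits remain

Answer: value=0 offset=7
value=81 offset=15
value=938 offset=26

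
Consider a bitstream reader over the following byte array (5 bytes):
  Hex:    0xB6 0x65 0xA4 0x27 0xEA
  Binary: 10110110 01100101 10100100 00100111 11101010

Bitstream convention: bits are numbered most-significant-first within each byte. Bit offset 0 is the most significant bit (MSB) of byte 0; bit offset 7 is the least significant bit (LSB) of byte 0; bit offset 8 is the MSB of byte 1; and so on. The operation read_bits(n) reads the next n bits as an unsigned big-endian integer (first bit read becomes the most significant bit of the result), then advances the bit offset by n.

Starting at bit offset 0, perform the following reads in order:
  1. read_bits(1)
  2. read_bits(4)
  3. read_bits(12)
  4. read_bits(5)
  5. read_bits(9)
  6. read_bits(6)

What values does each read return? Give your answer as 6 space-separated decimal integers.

Answer: 1 6 3275 9 19 61

Derivation:
Read 1: bits[0:1] width=1 -> value=1 (bin 1); offset now 1 = byte 0 bit 1; 39 bits remain
Read 2: bits[1:5] width=4 -> value=6 (bin 0110); offset now 5 = byte 0 bit 5; 35 bits remain
Read 3: bits[5:17] width=12 -> value=3275 (bin 110011001011); offset now 17 = byte 2 bit 1; 23 bits remain
Read 4: bits[17:22] width=5 -> value=9 (bin 01001); offset now 22 = byte 2 bit 6; 18 bits remain
Read 5: bits[22:31] width=9 -> value=19 (bin 000010011); offset now 31 = byte 3 bit 7; 9 bits remain
Read 6: bits[31:37] width=6 -> value=61 (bin 111101); offset now 37 = byte 4 bit 5; 3 bits remain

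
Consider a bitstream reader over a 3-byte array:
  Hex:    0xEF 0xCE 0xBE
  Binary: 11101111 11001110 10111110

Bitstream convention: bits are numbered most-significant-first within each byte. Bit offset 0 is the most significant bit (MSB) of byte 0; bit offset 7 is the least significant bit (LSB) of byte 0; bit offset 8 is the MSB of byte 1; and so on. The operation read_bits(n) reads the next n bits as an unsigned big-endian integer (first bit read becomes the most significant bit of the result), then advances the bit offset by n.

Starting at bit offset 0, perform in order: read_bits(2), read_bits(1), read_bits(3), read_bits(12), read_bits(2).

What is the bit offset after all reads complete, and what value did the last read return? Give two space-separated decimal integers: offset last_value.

Answer: 20 3

Derivation:
Read 1: bits[0:2] width=2 -> value=3 (bin 11); offset now 2 = byte 0 bit 2; 22 bits remain
Read 2: bits[2:3] width=1 -> value=1 (bin 1); offset now 3 = byte 0 bit 3; 21 bits remain
Read 3: bits[3:6] width=3 -> value=3 (bin 011); offset now 6 = byte 0 bit 6; 18 bits remain
Read 4: bits[6:18] width=12 -> value=3898 (bin 111100111010); offset now 18 = byte 2 bit 2; 6 bits remain
Read 5: bits[18:20] width=2 -> value=3 (bin 11); offset now 20 = byte 2 bit 4; 4 bits remain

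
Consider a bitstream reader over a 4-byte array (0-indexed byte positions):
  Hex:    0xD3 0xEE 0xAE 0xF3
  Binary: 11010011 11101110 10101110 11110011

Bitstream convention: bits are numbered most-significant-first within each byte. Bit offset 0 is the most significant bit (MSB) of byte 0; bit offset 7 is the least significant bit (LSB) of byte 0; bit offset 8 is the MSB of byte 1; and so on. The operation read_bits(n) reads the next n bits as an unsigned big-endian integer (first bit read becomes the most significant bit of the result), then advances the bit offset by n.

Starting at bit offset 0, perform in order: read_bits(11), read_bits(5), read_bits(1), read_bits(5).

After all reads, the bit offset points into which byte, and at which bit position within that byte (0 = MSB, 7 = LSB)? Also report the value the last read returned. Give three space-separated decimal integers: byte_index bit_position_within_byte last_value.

Answer: 2 6 11

Derivation:
Read 1: bits[0:11] width=11 -> value=1695 (bin 11010011111); offset now 11 = byte 1 bit 3; 21 bits remain
Read 2: bits[11:16] width=5 -> value=14 (bin 01110); offset now 16 = byte 2 bit 0; 16 bits remain
Read 3: bits[16:17] width=1 -> value=1 (bin 1); offset now 17 = byte 2 bit 1; 15 bits remain
Read 4: bits[17:22] width=5 -> value=11 (bin 01011); offset now 22 = byte 2 bit 6; 10 bits remain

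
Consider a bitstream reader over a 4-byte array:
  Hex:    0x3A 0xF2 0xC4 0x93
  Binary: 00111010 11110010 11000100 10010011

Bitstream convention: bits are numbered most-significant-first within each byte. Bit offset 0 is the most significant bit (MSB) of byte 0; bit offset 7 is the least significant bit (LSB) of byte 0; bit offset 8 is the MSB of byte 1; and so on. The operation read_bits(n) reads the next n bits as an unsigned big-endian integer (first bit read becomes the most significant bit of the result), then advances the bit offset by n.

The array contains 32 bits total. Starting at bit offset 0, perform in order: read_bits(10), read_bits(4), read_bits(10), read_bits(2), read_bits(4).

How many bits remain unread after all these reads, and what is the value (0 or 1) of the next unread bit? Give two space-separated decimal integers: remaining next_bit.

Answer: 2 1

Derivation:
Read 1: bits[0:10] width=10 -> value=235 (bin 0011101011); offset now 10 = byte 1 bit 2; 22 bits remain
Read 2: bits[10:14] width=4 -> value=12 (bin 1100); offset now 14 = byte 1 bit 6; 18 bits remain
Read 3: bits[14:24] width=10 -> value=708 (bin 1011000100); offset now 24 = byte 3 bit 0; 8 bits remain
Read 4: bits[24:26] width=2 -> value=2 (bin 10); offset now 26 = byte 3 bit 2; 6 bits remain
Read 5: bits[26:30] width=4 -> value=4 (bin 0100); offset now 30 = byte 3 bit 6; 2 bits remain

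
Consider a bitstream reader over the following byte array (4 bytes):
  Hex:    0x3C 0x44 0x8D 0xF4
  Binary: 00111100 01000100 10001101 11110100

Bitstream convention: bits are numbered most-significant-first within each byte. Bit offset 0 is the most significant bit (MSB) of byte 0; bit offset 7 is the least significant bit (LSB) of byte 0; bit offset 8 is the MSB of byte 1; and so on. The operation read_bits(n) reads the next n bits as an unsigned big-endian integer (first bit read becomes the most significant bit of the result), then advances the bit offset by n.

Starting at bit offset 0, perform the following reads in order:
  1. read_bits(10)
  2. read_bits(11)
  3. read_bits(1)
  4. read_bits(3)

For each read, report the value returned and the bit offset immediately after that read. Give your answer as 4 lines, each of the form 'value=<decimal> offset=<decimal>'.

Answer: value=241 offset=10
value=145 offset=21
value=1 offset=22
value=3 offset=25

Derivation:
Read 1: bits[0:10] width=10 -> value=241 (bin 0011110001); offset now 10 = byte 1 bit 2; 22 bits remain
Read 2: bits[10:21] width=11 -> value=145 (bin 00010010001); offset now 21 = byte 2 bit 5; 11 bits remain
Read 3: bits[21:22] width=1 -> value=1 (bin 1); offset now 22 = byte 2 bit 6; 10 bits remain
Read 4: bits[22:25] width=3 -> value=3 (bin 011); offset now 25 = byte 3 bit 1; 7 bits remain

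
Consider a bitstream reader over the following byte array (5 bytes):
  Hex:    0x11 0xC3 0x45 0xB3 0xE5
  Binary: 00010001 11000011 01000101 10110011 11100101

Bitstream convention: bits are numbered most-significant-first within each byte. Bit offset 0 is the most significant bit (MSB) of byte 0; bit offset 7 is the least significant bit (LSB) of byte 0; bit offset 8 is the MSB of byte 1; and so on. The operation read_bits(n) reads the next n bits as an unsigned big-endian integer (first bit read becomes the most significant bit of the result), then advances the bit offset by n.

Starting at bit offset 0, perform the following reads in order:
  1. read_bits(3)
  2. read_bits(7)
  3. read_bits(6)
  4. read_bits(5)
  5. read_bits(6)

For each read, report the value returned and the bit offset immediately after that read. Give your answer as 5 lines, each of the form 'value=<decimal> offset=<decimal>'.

Answer: value=0 offset=3
value=71 offset=10
value=3 offset=16
value=8 offset=21
value=45 offset=27

Derivation:
Read 1: bits[0:3] width=3 -> value=0 (bin 000); offset now 3 = byte 0 bit 3; 37 bits remain
Read 2: bits[3:10] width=7 -> value=71 (bin 1000111); offset now 10 = byte 1 bit 2; 30 bits remain
Read 3: bits[10:16] width=6 -> value=3 (bin 000011); offset now 16 = byte 2 bit 0; 24 bits remain
Read 4: bits[16:21] width=5 -> value=8 (bin 01000); offset now 21 = byte 2 bit 5; 19 bits remain
Read 5: bits[21:27] width=6 -> value=45 (bin 101101); offset now 27 = byte 3 bit 3; 13 bits remain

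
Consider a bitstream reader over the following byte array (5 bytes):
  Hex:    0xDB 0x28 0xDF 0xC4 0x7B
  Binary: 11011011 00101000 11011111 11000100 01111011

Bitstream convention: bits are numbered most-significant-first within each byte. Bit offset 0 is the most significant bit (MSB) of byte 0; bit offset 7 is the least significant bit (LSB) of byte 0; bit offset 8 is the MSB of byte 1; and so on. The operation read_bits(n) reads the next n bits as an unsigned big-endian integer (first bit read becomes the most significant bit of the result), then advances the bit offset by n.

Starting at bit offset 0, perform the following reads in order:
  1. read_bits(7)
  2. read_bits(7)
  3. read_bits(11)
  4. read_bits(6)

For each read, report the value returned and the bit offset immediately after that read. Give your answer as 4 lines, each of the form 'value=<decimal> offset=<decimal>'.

Answer: value=109 offset=7
value=74 offset=14
value=447 offset=25
value=34 offset=31

Derivation:
Read 1: bits[0:7] width=7 -> value=109 (bin 1101101); offset now 7 = byte 0 bit 7; 33 bits remain
Read 2: bits[7:14] width=7 -> value=74 (bin 1001010); offset now 14 = byte 1 bit 6; 26 bits remain
Read 3: bits[14:25] width=11 -> value=447 (bin 00110111111); offset now 25 = byte 3 bit 1; 15 bits remain
Read 4: bits[25:31] width=6 -> value=34 (bin 100010); offset now 31 = byte 3 bit 7; 9 bits remain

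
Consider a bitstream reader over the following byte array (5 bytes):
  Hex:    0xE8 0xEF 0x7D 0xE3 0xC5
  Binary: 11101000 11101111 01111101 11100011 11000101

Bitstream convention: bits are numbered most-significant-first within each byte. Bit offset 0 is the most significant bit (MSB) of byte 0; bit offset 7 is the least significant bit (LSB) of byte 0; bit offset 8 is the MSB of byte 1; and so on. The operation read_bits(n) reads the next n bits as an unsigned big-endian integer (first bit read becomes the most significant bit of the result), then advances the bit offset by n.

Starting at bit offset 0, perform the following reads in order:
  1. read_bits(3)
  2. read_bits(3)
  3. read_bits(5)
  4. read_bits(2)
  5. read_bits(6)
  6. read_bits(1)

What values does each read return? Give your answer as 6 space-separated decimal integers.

Read 1: bits[0:3] width=3 -> value=7 (bin 111); offset now 3 = byte 0 bit 3; 37 bits remain
Read 2: bits[3:6] width=3 -> value=2 (bin 010); offset now 6 = byte 0 bit 6; 34 bits remain
Read 3: bits[6:11] width=5 -> value=7 (bin 00111); offset now 11 = byte 1 bit 3; 29 bits remain
Read 4: bits[11:13] width=2 -> value=1 (bin 01); offset now 13 = byte 1 bit 5; 27 bits remain
Read 5: bits[13:19] width=6 -> value=59 (bin 111011); offset now 19 = byte 2 bit 3; 21 bits remain
Read 6: bits[19:20] width=1 -> value=1 (bin 1); offset now 20 = byte 2 bit 4; 20 bits remain

Answer: 7 2 7 1 59 1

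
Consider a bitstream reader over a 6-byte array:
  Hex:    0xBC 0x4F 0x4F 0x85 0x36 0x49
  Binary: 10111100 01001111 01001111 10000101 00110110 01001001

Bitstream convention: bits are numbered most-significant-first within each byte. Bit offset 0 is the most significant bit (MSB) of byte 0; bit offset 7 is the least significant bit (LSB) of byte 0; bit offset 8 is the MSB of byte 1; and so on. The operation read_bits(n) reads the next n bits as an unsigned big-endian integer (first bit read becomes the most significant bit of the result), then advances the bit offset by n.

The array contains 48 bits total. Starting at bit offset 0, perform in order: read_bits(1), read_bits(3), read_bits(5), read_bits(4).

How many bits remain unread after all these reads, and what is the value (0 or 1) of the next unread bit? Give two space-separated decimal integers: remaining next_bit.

Answer: 35 1

Derivation:
Read 1: bits[0:1] width=1 -> value=1 (bin 1); offset now 1 = byte 0 bit 1; 47 bits remain
Read 2: bits[1:4] width=3 -> value=3 (bin 011); offset now 4 = byte 0 bit 4; 44 bits remain
Read 3: bits[4:9] width=5 -> value=24 (bin 11000); offset now 9 = byte 1 bit 1; 39 bits remain
Read 4: bits[9:13] width=4 -> value=9 (bin 1001); offset now 13 = byte 1 bit 5; 35 bits remain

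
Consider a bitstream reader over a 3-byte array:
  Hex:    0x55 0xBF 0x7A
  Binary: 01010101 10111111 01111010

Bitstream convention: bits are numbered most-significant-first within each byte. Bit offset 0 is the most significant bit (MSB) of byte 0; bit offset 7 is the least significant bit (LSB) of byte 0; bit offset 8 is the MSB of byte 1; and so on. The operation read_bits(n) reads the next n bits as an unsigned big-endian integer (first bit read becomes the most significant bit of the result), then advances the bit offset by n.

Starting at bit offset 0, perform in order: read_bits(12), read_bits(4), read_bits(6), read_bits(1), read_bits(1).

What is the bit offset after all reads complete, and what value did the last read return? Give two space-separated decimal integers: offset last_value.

Answer: 24 0

Derivation:
Read 1: bits[0:12] width=12 -> value=1371 (bin 010101011011); offset now 12 = byte 1 bit 4; 12 bits remain
Read 2: bits[12:16] width=4 -> value=15 (bin 1111); offset now 16 = byte 2 bit 0; 8 bits remain
Read 3: bits[16:22] width=6 -> value=30 (bin 011110); offset now 22 = byte 2 bit 6; 2 bits remain
Read 4: bits[22:23] width=1 -> value=1 (bin 1); offset now 23 = byte 2 bit 7; 1 bits remain
Read 5: bits[23:24] width=1 -> value=0 (bin 0); offset now 24 = byte 3 bit 0; 0 bits remain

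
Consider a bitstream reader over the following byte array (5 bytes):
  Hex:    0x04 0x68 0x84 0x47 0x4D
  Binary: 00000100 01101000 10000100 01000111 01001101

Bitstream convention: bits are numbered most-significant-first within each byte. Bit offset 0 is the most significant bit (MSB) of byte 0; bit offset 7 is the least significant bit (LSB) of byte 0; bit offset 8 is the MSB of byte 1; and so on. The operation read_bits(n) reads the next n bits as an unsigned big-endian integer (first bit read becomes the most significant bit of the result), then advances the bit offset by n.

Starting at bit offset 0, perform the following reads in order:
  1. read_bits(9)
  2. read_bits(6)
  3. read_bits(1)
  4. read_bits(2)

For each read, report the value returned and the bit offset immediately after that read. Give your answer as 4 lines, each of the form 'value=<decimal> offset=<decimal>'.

Answer: value=8 offset=9
value=52 offset=15
value=0 offset=16
value=2 offset=18

Derivation:
Read 1: bits[0:9] width=9 -> value=8 (bin 000001000); offset now 9 = byte 1 bit 1; 31 bits remain
Read 2: bits[9:15] width=6 -> value=52 (bin 110100); offset now 15 = byte 1 bit 7; 25 bits remain
Read 3: bits[15:16] width=1 -> value=0 (bin 0); offset now 16 = byte 2 bit 0; 24 bits remain
Read 4: bits[16:18] width=2 -> value=2 (bin 10); offset now 18 = byte 2 bit 2; 22 bits remain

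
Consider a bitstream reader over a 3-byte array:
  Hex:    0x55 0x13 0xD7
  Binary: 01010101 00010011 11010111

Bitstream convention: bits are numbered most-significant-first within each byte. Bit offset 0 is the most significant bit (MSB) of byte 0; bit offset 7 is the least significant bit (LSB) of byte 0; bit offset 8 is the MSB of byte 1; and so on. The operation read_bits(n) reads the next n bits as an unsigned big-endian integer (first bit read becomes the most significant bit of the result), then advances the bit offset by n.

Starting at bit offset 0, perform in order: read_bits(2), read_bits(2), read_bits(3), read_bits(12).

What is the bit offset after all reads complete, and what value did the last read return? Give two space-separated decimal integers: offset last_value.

Answer: 19 2206

Derivation:
Read 1: bits[0:2] width=2 -> value=1 (bin 01); offset now 2 = byte 0 bit 2; 22 bits remain
Read 2: bits[2:4] width=2 -> value=1 (bin 01); offset now 4 = byte 0 bit 4; 20 bits remain
Read 3: bits[4:7] width=3 -> value=2 (bin 010); offset now 7 = byte 0 bit 7; 17 bits remain
Read 4: bits[7:19] width=12 -> value=2206 (bin 100010011110); offset now 19 = byte 2 bit 3; 5 bits remain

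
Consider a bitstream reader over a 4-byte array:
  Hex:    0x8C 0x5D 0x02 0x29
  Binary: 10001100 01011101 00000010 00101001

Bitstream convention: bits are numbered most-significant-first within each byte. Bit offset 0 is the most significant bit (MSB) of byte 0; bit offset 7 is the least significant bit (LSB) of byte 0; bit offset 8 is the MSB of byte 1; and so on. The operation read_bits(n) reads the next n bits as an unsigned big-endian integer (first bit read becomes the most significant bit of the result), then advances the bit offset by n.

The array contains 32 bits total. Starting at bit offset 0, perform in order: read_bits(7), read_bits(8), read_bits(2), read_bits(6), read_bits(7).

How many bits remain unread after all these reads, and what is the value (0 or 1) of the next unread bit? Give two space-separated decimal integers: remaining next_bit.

Read 1: bits[0:7] width=7 -> value=70 (bin 1000110); offset now 7 = byte 0 bit 7; 25 bits remain
Read 2: bits[7:15] width=8 -> value=46 (bin 00101110); offset now 15 = byte 1 bit 7; 17 bits remain
Read 3: bits[15:17] width=2 -> value=2 (bin 10); offset now 17 = byte 2 bit 1; 15 bits remain
Read 4: bits[17:23] width=6 -> value=1 (bin 000001); offset now 23 = byte 2 bit 7; 9 bits remain
Read 5: bits[23:30] width=7 -> value=10 (bin 0001010); offset now 30 = byte 3 bit 6; 2 bits remain

Answer: 2 0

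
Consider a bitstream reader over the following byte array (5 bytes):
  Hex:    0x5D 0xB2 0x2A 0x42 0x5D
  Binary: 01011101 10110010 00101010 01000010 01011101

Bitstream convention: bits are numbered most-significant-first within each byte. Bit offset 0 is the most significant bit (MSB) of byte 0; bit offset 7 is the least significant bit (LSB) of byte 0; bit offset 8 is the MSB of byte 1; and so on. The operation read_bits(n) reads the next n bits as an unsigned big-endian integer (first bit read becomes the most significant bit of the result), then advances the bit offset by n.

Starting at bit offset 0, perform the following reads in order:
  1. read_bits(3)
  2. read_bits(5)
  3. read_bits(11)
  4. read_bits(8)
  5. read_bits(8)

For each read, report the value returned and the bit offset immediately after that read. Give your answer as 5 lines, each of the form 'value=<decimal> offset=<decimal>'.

Answer: value=2 offset=3
value=29 offset=8
value=1425 offset=19
value=82 offset=27
value=18 offset=35

Derivation:
Read 1: bits[0:3] width=3 -> value=2 (bin 010); offset now 3 = byte 0 bit 3; 37 bits remain
Read 2: bits[3:8] width=5 -> value=29 (bin 11101); offset now 8 = byte 1 bit 0; 32 bits remain
Read 3: bits[8:19] width=11 -> value=1425 (bin 10110010001); offset now 19 = byte 2 bit 3; 21 bits remain
Read 4: bits[19:27] width=8 -> value=82 (bin 01010010); offset now 27 = byte 3 bit 3; 13 bits remain
Read 5: bits[27:35] width=8 -> value=18 (bin 00010010); offset now 35 = byte 4 bit 3; 5 bits remain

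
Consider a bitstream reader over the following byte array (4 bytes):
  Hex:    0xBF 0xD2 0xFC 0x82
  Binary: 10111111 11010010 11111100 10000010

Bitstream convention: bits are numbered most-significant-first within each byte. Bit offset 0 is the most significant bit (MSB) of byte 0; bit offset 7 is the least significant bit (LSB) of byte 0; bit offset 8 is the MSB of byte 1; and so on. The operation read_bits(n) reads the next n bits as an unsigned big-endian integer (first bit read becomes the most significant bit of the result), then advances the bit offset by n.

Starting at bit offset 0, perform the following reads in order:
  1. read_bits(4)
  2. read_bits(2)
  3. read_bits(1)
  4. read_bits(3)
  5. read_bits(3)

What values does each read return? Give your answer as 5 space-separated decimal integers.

Answer: 11 3 1 7 2

Derivation:
Read 1: bits[0:4] width=4 -> value=11 (bin 1011); offset now 4 = byte 0 bit 4; 28 bits remain
Read 2: bits[4:6] width=2 -> value=3 (bin 11); offset now 6 = byte 0 bit 6; 26 bits remain
Read 3: bits[6:7] width=1 -> value=1 (bin 1); offset now 7 = byte 0 bit 7; 25 bits remain
Read 4: bits[7:10] width=3 -> value=7 (bin 111); offset now 10 = byte 1 bit 2; 22 bits remain
Read 5: bits[10:13] width=3 -> value=2 (bin 010); offset now 13 = byte 1 bit 5; 19 bits remain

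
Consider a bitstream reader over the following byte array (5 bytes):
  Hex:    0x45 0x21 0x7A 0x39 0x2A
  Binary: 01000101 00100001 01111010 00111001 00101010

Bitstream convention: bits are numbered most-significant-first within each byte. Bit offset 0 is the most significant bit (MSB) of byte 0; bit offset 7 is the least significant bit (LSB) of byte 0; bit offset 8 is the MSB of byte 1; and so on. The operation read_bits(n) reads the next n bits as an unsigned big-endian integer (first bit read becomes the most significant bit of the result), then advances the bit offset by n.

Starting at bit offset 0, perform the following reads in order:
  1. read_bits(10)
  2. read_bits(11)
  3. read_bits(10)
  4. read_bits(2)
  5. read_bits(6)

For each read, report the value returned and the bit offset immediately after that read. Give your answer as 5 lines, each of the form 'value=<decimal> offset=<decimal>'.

Read 1: bits[0:10] width=10 -> value=276 (bin 0100010100); offset now 10 = byte 1 bit 2; 30 bits remain
Read 2: bits[10:21] width=11 -> value=1071 (bin 10000101111); offset now 21 = byte 2 bit 5; 19 bits remain
Read 3: bits[21:31] width=10 -> value=284 (bin 0100011100); offset now 31 = byte 3 bit 7; 9 bits remain
Read 4: bits[31:33] width=2 -> value=2 (bin 10); offset now 33 = byte 4 bit 1; 7 bits remain
Read 5: bits[33:39] width=6 -> value=21 (bin 010101); offset now 39 = byte 4 bit 7; 1 bits remain

Answer: value=276 offset=10
value=1071 offset=21
value=284 offset=31
value=2 offset=33
value=21 offset=39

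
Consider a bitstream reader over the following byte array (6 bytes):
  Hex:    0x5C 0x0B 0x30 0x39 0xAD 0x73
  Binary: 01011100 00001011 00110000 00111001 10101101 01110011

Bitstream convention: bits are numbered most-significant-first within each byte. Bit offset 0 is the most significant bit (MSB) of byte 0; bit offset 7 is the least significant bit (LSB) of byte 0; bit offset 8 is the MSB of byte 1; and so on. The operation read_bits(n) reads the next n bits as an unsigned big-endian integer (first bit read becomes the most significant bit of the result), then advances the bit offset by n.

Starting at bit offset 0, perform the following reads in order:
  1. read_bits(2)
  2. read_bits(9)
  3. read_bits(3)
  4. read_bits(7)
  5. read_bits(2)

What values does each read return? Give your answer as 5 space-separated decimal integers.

Answer: 1 224 2 102 0

Derivation:
Read 1: bits[0:2] width=2 -> value=1 (bin 01); offset now 2 = byte 0 bit 2; 46 bits remain
Read 2: bits[2:11] width=9 -> value=224 (bin 011100000); offset now 11 = byte 1 bit 3; 37 bits remain
Read 3: bits[11:14] width=3 -> value=2 (bin 010); offset now 14 = byte 1 bit 6; 34 bits remain
Read 4: bits[14:21] width=7 -> value=102 (bin 1100110); offset now 21 = byte 2 bit 5; 27 bits remain
Read 5: bits[21:23] width=2 -> value=0 (bin 00); offset now 23 = byte 2 bit 7; 25 bits remain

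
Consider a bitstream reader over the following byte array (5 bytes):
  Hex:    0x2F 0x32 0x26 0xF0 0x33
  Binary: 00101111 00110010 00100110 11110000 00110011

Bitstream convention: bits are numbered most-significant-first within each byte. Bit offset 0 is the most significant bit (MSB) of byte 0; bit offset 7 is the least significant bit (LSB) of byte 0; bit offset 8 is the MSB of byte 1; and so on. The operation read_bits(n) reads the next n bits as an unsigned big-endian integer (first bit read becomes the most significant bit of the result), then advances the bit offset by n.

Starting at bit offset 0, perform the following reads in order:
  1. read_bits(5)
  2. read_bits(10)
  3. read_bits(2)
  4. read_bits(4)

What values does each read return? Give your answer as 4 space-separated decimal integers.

Read 1: bits[0:5] width=5 -> value=5 (bin 00101); offset now 5 = byte 0 bit 5; 35 bits remain
Read 2: bits[5:15] width=10 -> value=921 (bin 1110011001); offset now 15 = byte 1 bit 7; 25 bits remain
Read 3: bits[15:17] width=2 -> value=0 (bin 00); offset now 17 = byte 2 bit 1; 23 bits remain
Read 4: bits[17:21] width=4 -> value=4 (bin 0100); offset now 21 = byte 2 bit 5; 19 bits remain

Answer: 5 921 0 4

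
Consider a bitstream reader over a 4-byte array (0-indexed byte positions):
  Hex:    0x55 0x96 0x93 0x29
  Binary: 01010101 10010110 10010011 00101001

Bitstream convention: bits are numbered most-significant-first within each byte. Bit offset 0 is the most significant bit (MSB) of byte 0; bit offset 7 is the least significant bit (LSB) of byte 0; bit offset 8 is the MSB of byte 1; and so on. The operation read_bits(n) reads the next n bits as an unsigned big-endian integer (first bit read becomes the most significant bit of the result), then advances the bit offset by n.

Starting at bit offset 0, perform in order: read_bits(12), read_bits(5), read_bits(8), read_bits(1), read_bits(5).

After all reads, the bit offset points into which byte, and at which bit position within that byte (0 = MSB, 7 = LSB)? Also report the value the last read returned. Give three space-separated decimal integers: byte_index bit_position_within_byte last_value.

Read 1: bits[0:12] width=12 -> value=1369 (bin 010101011001); offset now 12 = byte 1 bit 4; 20 bits remain
Read 2: bits[12:17] width=5 -> value=13 (bin 01101); offset now 17 = byte 2 bit 1; 15 bits remain
Read 3: bits[17:25] width=8 -> value=38 (bin 00100110); offset now 25 = byte 3 bit 1; 7 bits remain
Read 4: bits[25:26] width=1 -> value=0 (bin 0); offset now 26 = byte 3 bit 2; 6 bits remain
Read 5: bits[26:31] width=5 -> value=20 (bin 10100); offset now 31 = byte 3 bit 7; 1 bits remain

Answer: 3 7 20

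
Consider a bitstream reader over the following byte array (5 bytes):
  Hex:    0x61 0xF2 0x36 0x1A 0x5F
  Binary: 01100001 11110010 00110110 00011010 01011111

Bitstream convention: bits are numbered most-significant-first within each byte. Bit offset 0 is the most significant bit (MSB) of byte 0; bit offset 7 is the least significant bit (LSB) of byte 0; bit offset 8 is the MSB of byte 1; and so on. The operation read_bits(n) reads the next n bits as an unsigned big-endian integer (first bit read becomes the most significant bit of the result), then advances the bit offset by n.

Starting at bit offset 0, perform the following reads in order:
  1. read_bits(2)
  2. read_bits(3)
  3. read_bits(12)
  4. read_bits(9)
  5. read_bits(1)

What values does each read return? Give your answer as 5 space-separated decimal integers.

Answer: 1 4 996 216 0

Derivation:
Read 1: bits[0:2] width=2 -> value=1 (bin 01); offset now 2 = byte 0 bit 2; 38 bits remain
Read 2: bits[2:5] width=3 -> value=4 (bin 100); offset now 5 = byte 0 bit 5; 35 bits remain
Read 3: bits[5:17] width=12 -> value=996 (bin 001111100100); offset now 17 = byte 2 bit 1; 23 bits remain
Read 4: bits[17:26] width=9 -> value=216 (bin 011011000); offset now 26 = byte 3 bit 2; 14 bits remain
Read 5: bits[26:27] width=1 -> value=0 (bin 0); offset now 27 = byte 3 bit 3; 13 bits remain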